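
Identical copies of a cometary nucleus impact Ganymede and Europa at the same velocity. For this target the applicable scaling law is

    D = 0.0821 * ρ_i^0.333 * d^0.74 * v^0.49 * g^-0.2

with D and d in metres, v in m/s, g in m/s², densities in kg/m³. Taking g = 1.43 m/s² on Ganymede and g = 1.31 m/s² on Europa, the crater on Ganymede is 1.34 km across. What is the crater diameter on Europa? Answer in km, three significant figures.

D ≈ 1.36 km

All impactor-dependent factors cancel in the ratio, leaving D_Europa/D_Ganymede = (g_Europa/g_Ganymede)^-0.2.
(1.31/1.43)^-0.2 = 0.9161^-0.2 = 1.018
D_Europa = 1.018 × 1.34 km = 1.36 km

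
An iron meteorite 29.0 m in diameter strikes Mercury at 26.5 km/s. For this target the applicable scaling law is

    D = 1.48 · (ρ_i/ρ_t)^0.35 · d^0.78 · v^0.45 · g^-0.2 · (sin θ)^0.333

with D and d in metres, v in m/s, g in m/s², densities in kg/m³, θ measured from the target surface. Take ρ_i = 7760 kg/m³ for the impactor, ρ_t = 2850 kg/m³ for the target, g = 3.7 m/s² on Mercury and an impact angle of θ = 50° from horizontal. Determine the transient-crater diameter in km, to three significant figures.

In SI units: v = 26500 m/s.
(ρ_i/ρ_t)^0.35 = (7760/2850)^0.35 = 1.420
d^0.78 = 29^0.78 = 13.83
v^0.45 = 26500^0.45 = 97.83
g^-0.2 = 3.7^-0.2 = 0.7698
(sin 50°)^0.333 = 0.7660^0.333 = 0.9151
D = 1.48 × 1.420 × 13.83 × 97.83 × 0.7698 × 0.9151 = 2003 m
   = 2.003 km

D ≈ 2.00 km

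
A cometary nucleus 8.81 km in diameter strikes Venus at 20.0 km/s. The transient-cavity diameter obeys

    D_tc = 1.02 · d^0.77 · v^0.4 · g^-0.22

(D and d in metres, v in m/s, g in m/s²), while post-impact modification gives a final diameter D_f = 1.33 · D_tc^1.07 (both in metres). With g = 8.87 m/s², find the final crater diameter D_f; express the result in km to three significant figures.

In SI: d = 8810 m, v = 20000 m/s.
d^0.77 = 8810^0.77 = 1091
v^0.4 = 20000^0.4 = 52.53
g^-0.22 = 8.87^-0.22 = 0.6187
D_tc = 1.02 × 1091 × 52.53 × 0.6187 = 36170 m
D_f = 1.33 × (36170)^1.07 = 1.003 × 10^5 m
     = 100.3 km

D_f ≈ 100 km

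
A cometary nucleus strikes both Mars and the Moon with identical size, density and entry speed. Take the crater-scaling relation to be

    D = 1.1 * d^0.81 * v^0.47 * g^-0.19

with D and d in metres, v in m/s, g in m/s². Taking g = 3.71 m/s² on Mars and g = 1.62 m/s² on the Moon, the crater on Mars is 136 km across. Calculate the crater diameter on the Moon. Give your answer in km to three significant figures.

D ≈ 159 km

All impactor-dependent factors cancel in the ratio, leaving D_Moon/D_Mars = (g_Moon/g_Mars)^-0.19.
(1.62/3.71)^-0.19 = 0.4367^-0.19 = 1.170
D_Moon = 1.170 × 136 km = 159 km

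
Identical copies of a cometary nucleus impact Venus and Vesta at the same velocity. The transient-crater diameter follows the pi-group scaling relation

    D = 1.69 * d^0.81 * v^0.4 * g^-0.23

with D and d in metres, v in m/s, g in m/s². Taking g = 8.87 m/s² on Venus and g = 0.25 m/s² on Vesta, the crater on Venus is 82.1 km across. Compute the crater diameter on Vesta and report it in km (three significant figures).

All impactor-dependent factors cancel in the ratio, leaving D_Vesta/D_Venus = (g_Vesta/g_Venus)^-0.23.
(0.25/8.87)^-0.23 = 0.02818^-0.23 = 2.273
D_Vesta = 2.273 × 82.1 km = 187 km

D ≈ 187 km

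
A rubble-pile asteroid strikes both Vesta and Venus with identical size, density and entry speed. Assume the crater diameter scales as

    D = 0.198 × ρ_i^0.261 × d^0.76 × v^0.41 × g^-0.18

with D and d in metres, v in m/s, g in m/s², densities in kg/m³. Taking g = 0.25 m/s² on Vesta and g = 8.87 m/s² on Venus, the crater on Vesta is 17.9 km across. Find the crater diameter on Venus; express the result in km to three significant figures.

All impactor-dependent factors cancel in the ratio, leaving D_Venus/D_Vesta = (g_Venus/g_Vesta)^-0.18.
(8.87/0.25)^-0.18 = 35.48^-0.18 = 0.5260
D_Venus = 0.5260 × 17.9 km = 9.42 km

D ≈ 9.42 km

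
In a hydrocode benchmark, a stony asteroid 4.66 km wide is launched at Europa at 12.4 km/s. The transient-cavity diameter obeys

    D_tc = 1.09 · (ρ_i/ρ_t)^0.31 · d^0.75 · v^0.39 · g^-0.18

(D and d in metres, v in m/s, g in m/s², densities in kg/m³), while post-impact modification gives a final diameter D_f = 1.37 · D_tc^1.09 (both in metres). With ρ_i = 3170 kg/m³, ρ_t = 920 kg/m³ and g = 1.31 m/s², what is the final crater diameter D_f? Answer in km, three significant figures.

In SI: d = 4660 m, v = 12400 m/s.
(ρ_i/ρ_t)^0.31 = (3170/920)^0.31 = 1.467
d^0.75 = 4660^0.75 = 564.0
v^0.39 = 12400^0.39 = 39.49
g^-0.18 = 1.31^-0.18 = 0.9526
D_tc = 1.09 × 1.467 × 564.0 × 39.49 × 0.9526 = 33930 m
D_f = 1.37 × (33930)^1.09 = 1.189 × 10^5 m
     = 118.9 km

D_f ≈ 119 km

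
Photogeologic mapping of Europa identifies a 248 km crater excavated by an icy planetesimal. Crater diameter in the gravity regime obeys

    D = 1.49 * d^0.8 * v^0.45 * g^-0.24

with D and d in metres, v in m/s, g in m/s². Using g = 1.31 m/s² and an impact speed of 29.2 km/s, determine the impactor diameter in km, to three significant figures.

Rearranging for d: d = [D / (1.49 · 29200^0.45 · 1.31^-0.24)]^(1/0.8).
D = 248000 m.
29200^0.45 = 102.2
1.31^-0.24 = 0.9372
Denominator = 1.49 × 102.2 × 0.9372 = 142.7
D / 142.7 = 248000 / 142.7 = 1738
d = 1738^(1/0.8) = 1738^1.25 = 11222 m

d ≈ 11.2 km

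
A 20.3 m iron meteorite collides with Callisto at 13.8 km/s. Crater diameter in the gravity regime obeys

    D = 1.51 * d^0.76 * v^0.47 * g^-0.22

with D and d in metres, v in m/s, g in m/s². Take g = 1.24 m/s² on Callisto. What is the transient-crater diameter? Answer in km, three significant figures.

D ≈ 1.25 km

In SI units: v = 13800 m/s.
d^0.76 = 20.3^0.76 = 9.856
v^0.47 = 13800^0.47 = 88.26
g^-0.22 = 1.24^-0.22 = 0.9538
D = 1.51 × 9.856 × 88.26 × 0.9538 = 1253 m
   = 1.253 km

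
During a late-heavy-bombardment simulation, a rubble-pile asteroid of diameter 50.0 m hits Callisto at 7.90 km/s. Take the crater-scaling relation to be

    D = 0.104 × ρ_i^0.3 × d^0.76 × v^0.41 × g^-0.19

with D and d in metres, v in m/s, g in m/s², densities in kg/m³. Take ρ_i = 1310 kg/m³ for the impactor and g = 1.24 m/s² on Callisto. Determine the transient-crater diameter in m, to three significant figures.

In SI units: v = 7900 m/s.
ρ_i^0.3 = 1310^0.3 = 8.614
d^0.76 = 50^0.76 = 19.55
v^0.41 = 7900^0.41 = 39.63
g^-0.19 = 1.24^-0.19 = 0.9600
D = 0.104 × 8.614 × 19.55 × 39.63 × 0.9600 = 666.3 m

D ≈ 666 m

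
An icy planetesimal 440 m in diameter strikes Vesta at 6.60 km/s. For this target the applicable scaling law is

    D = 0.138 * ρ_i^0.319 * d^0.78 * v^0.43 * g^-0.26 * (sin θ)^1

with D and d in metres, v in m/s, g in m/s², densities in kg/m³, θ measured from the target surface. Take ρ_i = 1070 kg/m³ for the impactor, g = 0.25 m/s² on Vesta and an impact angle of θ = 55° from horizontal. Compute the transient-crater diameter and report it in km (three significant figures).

D ≈ 7.59 km

In SI units: v = 6600 m/s.
ρ_i^0.319 = 1070^0.319 = 9.255
d^0.78 = 440^0.78 = 115.3
v^0.43 = 6600^0.43 = 43.89
g^-0.26 = 0.25^-0.26 = 1.434
(sin 55°)^1 = 0.8192^1 = 0.8192
D = 0.138 × 9.255 × 115.3 × 43.89 × 1.434 × 0.8192 = 7593 m
   = 7.593 km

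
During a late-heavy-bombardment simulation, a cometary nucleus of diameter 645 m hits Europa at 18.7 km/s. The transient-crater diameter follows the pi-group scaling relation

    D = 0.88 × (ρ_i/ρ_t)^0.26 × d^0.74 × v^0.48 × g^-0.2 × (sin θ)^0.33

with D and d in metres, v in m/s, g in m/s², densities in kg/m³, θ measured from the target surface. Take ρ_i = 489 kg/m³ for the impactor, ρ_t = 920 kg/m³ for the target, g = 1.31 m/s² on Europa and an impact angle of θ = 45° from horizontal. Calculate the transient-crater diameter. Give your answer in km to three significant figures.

D ≈ 8.50 km

In SI units: v = 18700 m/s.
(ρ_i/ρ_t)^0.26 = (489/920)^0.26 = 0.8485
d^0.74 = 645^0.74 = 120.0
v^0.48 = 18700^0.48 = 112.3
g^-0.2 = 1.31^-0.2 = 0.9474
(sin 45°)^0.33 = 0.7071^0.33 = 0.8919
D = 0.88 × 0.8485 × 120.0 × 112.3 × 0.9474 × 0.8919 = 8502 m
   = 8.502 km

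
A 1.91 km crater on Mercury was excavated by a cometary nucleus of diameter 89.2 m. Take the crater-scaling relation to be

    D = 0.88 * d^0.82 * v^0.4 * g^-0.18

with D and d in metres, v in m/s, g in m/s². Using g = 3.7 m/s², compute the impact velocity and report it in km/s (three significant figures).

v ≈ 39.7 km/s

Rearranging for v: v = [D / (0.88 · 89.2^0.82 · 3.7^-0.18)]^(1/0.4).
D = 1910 m.
89.2^0.82 = 39.75
3.7^-0.18 = 0.7902
Denominator = 0.88 × 39.75 × 0.7902 = 27.64
D / 27.64 = 1910 / 27.64 = 69.10
v = 69.10^(1/0.4) = 69.10^2.5 = 39691 m/s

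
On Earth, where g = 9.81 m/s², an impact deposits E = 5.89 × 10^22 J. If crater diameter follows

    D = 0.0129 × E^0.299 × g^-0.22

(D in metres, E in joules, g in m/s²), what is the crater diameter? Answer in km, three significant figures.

E^0.299 = (5.89 × 10^22)^0.299 = 6.431 × 10^6
g^-0.22 = 9.81^-0.22 = 0.6051
D = 0.0129 × 6.431 × 10^6 × 0.6051 = 50199 m
   = 50.20 km

D ≈ 50.2 km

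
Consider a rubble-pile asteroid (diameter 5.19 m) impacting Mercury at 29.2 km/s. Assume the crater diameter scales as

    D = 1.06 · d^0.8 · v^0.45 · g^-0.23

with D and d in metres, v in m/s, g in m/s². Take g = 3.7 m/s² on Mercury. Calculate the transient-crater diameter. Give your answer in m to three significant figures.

In SI units: v = 29200 m/s.
d^0.8 = 5.19^0.8 = 3.734
v^0.45 = 29200^0.45 = 102.2
g^-0.23 = 3.7^-0.23 = 0.7401
D = 1.06 × 3.734 × 102.2 × 0.7401 = 299.4 m

D ≈ 299 m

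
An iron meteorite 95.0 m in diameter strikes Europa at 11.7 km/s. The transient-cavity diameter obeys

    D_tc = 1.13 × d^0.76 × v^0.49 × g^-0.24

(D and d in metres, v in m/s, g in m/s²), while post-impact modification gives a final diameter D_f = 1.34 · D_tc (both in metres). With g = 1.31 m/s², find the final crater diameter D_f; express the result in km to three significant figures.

D_f ≈ 4.45 km

v = 11700 m/s.
d^0.76 = 95^0.76 = 31.85
v^0.49 = 11700^0.49 = 98.49
g^-0.24 = 1.31^-0.24 = 0.9372
D_tc = 1.13 × 31.85 × 98.49 × 0.9372 = 3322 m
D_f = 1.34 × 3322 = 4451 m
     = 4.451 km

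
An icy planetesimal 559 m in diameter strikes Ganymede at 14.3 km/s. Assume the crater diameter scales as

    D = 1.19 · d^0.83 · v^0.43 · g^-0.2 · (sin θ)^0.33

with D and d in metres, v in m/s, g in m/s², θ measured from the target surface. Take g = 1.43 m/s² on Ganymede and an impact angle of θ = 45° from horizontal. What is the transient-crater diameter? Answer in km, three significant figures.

D ≈ 11.5 km

In SI units: v = 14300 m/s.
d^0.83 = 559^0.83 = 190.7
v^0.43 = 14300^0.43 = 61.21
g^-0.2 = 1.43^-0.2 = 0.9310
(sin 45°)^0.33 = 0.7071^0.33 = 0.8919
D = 1.19 × 190.7 × 61.21 × 0.9310 × 0.8919 = 11534 m
   = 11.53 km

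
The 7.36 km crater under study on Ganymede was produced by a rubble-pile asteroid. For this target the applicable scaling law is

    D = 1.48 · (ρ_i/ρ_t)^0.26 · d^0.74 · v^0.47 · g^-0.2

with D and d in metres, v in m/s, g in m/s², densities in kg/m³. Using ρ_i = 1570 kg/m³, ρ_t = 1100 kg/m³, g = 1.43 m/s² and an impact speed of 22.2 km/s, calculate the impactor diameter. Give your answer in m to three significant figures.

Rearranging for d: d = [D / (1.48 · (1570/1100)^0.26 · 22200^0.47 · 1.43^-0.2)]^(1/0.74).
D = 7360 m.
(1570/1100)^0.26 = 1.097
22200^0.47 = 110.4
1.43^-0.2 = 0.9310
Denominator = 1.48 × 1.097 × 110.4 × 0.9310 = 166.9
D / 166.9 = 7360 / 166.9 = 44.10
d = 44.10^(1/0.74) = 44.10^1.3514 = 166.8 m

d ≈ 167 m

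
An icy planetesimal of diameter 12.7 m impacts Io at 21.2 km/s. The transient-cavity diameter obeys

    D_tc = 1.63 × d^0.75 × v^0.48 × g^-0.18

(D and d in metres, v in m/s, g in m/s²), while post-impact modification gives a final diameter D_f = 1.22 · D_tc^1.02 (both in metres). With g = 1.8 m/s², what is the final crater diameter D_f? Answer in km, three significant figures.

D_f ≈ 1.65 km

v = 21200 m/s.
d^0.75 = 12.7^0.75 = 6.727
v^0.48 = 21200^0.48 = 119.3
g^-0.18 = 1.8^-0.18 = 0.8996
D_tc = 1.63 × 6.727 × 119.3 × 0.8996 = 1177 m
D_f = 1.22 × (1177)^1.02 = 1654 m
     = 1.654 km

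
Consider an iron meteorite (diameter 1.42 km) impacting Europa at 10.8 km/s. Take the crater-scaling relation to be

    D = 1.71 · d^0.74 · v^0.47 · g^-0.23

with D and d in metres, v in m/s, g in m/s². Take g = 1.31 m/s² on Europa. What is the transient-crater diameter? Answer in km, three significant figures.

In SI units: d = 1420 m, v = 10800 m/s.
d^0.74 = 1420^0.74 = 215.1
v^0.47 = 10800^0.47 = 78.65
g^-0.23 = 1.31^-0.23 = 0.9398
D = 1.71 × 215.1 × 78.65 × 0.9398 = 27188 m
   = 27.19 km

D ≈ 27.2 km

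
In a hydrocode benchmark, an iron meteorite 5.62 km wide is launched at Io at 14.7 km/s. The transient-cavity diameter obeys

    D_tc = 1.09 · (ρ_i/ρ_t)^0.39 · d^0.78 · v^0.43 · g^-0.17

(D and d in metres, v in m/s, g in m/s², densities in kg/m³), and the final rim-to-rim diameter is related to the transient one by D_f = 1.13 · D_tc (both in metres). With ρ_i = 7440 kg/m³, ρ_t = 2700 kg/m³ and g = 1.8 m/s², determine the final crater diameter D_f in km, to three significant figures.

In SI: d = 5620 m, v = 14700 m/s.
(ρ_i/ρ_t)^0.39 = (7440/2700)^0.39 = 1.485
d^0.78 = 5620^0.78 = 841.0
v^0.43 = 14700^0.43 = 61.94
g^-0.17 = 1.8^-0.17 = 0.9049
D_tc = 1.09 × 1.485 × 841.0 × 61.94 × 0.9049 = 76300 m
D_f = 1.13 × 76300 = 86219 m
     = 86.22 km

D_f ≈ 86.2 km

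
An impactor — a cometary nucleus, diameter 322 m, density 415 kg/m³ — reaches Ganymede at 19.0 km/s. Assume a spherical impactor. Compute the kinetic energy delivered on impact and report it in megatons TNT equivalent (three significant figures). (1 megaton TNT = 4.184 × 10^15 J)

E ≈ 313 Mt TNT

v = 19000 m/s.
Mass m = (π/6) ρ d³ = (π/6) × 415 × (322)³ = 7.255 × 10^9 kg
E = ½ m v² = 0.5 × 7.255 × 10^9 × (19000)² = 1.310 × 10^18 J
   = 1.310 × 10^18 / 4.184×10^15 = 313.1 Mt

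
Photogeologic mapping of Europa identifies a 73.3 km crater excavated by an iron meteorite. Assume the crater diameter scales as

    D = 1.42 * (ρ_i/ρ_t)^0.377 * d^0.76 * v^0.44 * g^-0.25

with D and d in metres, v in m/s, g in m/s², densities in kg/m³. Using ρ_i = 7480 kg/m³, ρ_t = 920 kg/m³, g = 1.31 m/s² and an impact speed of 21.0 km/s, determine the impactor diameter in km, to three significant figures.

d ≈ 1.93 km

Rearranging for d: d = [D / (1.42 · (7480/920)^0.377 · 21000^0.44 · 1.31^-0.25)]^(1/0.76).
D = 73300 m.
(7480/920)^0.377 = 2.203
21000^0.44 = 79.76
1.31^-0.25 = 0.9347
Denominator = 1.42 × 2.203 × 79.76 × 0.9347 = 233.2
D / 233.2 = 73300 / 233.2 = 314.3
d = 314.3^(1/0.76) = 314.3^1.3158 = 1932 m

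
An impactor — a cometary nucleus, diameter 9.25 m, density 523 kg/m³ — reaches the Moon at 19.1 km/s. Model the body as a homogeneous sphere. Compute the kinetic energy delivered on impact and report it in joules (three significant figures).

v = 19100 m/s.
Mass m = (π/6) ρ d³ = (π/6) × 523 × (9.25)³ = 2.167 × 10^5 kg
E = ½ m v² = 0.5 × 2.167 × 10^5 × (19100)² = 3.953 × 10^13 J

E ≈ 3.95 × 10^13 J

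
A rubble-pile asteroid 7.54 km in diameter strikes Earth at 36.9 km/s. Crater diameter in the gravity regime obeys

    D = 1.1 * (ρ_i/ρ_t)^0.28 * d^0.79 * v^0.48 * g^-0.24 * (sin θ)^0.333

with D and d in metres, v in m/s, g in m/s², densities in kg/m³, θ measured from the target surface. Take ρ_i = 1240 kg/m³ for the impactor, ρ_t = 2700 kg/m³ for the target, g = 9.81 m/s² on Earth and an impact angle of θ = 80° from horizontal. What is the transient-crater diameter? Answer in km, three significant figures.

D ≈ 91.6 km

In SI units: d = 7540 m, v = 36900 m/s.
(ρ_i/ρ_t)^0.28 = (1240/2700)^0.28 = 0.8042
d^0.79 = 7540^0.79 = 1156
v^0.48 = 36900^0.48 = 155.7
g^-0.24 = 9.81^-0.24 = 0.5781
(sin 80°)^0.333 = 0.9848^0.333 = 0.9949
D = 1.1 × 0.8042 × 1156 × 155.7 × 0.5781 × 0.9949 = 91577 m
   = 91.58 km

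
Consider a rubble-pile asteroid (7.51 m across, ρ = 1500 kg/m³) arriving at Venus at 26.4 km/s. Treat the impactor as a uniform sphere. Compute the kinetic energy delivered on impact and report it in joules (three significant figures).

E ≈ 1.16 × 10^14 J

v = 26400 m/s.
Mass m = (π/6) ρ d³ = (π/6) × 1500 × (7.51)³ = 3.327 × 10^5 kg
E = ½ m v² = 0.5 × 3.327 × 10^5 × (26400)² = 1.159 × 10^14 J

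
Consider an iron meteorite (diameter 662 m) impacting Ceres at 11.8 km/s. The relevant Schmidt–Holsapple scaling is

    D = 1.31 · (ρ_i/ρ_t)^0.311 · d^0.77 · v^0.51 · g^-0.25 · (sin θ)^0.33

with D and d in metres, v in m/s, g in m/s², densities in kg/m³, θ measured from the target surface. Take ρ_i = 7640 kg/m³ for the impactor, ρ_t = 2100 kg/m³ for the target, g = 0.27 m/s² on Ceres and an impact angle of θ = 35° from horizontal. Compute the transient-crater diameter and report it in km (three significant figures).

D ≈ 40.1 km

In SI units: v = 11800 m/s.
(ρ_i/ρ_t)^0.311 = (7640/2100)^0.311 = 1.494
d^0.77 = 662^0.77 = 148.6
v^0.51 = 11800^0.51 = 119.3
g^-0.25 = 0.27^-0.25 = 1.387
(sin 35°)^0.33 = 0.5736^0.33 = 0.8324
D = 1.31 × 1.494 × 148.6 × 119.3 × 1.387 × 0.8324 = 40058 m
   = 40.06 km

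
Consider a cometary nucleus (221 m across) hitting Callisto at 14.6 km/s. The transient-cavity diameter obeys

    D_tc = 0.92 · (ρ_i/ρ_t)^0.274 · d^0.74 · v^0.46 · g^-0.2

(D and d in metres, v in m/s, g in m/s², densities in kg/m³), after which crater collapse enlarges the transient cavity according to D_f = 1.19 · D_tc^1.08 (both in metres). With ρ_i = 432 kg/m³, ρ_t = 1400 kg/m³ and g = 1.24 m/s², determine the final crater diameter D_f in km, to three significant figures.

D_f ≈ 6.42 km

v = 14600 m/s.
(ρ_i/ρ_t)^0.274 = (432/1400)^0.274 = 0.7246
d^0.74 = 221^0.74 = 54.31
v^0.46 = 14600^0.46 = 82.34
g^-0.2 = 1.24^-0.2 = 0.9579
D_tc = 0.92 × 0.7246 × 54.31 × 82.34 × 0.9579 = 2856 m
D_f = 1.19 × (2856)^1.08 = 6423 m
     = 6.423 km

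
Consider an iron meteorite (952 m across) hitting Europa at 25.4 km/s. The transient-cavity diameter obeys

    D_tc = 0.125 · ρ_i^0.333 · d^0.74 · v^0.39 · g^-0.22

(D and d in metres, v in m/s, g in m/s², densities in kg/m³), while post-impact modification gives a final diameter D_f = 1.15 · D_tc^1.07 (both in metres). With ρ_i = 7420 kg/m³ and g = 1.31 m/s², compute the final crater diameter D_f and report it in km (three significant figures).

v = 25400 m/s.
ρ_i^0.333 = 7420^0.333 = 19.45
d^0.74 = 952^0.74 = 160.0
v^0.39 = 25400^0.39 = 52.23
g^-0.22 = 1.31^-0.22 = 0.9423
D_tc = 0.125 × 19.45 × 160.0 × 52.23 × 0.9423 = 19150 m
D_f = 1.15 × (19150)^1.07 = 43916 m
     = 43.92 km

D_f ≈ 43.9 km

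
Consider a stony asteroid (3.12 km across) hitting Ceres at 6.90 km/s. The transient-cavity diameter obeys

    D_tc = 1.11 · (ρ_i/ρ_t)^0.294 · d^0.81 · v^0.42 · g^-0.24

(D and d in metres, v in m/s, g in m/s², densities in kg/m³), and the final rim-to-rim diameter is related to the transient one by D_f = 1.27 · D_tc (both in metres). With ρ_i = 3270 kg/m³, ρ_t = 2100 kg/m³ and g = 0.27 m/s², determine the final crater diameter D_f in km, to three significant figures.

In SI: d = 3120 m, v = 6900 m/s.
(ρ_i/ρ_t)^0.294 = (3270/2100)^0.294 = 1.139
d^0.81 = 3120^0.81 = 676.5
v^0.42 = 6900^0.42 = 40.96
g^-0.24 = 0.27^-0.24 = 1.369
D_tc = 1.11 × 1.139 × 676.5 × 40.96 × 1.369 = 47960 m
D_f = 1.27 × 47960 = 60909 m
     = 60.91 km

D_f ≈ 60.9 km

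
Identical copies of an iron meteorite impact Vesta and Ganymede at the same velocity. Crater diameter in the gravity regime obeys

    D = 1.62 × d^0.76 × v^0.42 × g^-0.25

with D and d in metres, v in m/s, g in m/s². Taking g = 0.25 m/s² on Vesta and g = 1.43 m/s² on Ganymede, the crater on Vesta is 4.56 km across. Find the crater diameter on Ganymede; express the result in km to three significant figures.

D ≈ 2.95 km

All impactor-dependent factors cancel in the ratio, leaving D_Ganymede/D_Vesta = (g_Ganymede/g_Vesta)^-0.25.
(1.43/0.25)^-0.25 = 5.720^-0.25 = 0.6466
D_Ganymede = 0.6466 × 4.56 km = 2.95 km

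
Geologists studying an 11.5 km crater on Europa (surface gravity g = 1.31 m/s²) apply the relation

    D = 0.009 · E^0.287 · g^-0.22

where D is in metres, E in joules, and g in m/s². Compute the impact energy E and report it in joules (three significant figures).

E ≈ 2.33 × 10^21 J

Rearranging: E = [D / (0.009 · g^-0.22)]^(1/0.287).
D = 11500 m.
g^-0.22 = 1.31^-0.22 = 0.9423
D / (0.009 × 0.9423) = 11500 / (8.481 × 10^-3) = 1.356 × 10^6
E = (1.356 × 10^6)^3.4843 = 2.326 × 10^21 J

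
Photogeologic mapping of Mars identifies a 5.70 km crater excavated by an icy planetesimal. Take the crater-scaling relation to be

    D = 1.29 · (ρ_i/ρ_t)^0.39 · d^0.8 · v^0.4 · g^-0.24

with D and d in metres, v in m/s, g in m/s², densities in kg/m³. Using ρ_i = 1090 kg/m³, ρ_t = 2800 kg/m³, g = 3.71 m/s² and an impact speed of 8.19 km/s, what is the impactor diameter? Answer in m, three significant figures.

d ≈ 934 m

Rearranging for d: d = [D / (1.29 · (1090/2800)^0.39 · 8190^0.4 · 3.71^-0.24)]^(1/0.8).
D = 5700 m.
(1090/2800)^0.39 = 0.6922
8190^0.4 = 36.75
3.71^-0.24 = 0.7300
Denominator = 1.29 × 0.6922 × 36.75 × 0.7300 = 23.96
D / 23.96 = 5700 / 23.96 = 237.9
d = 237.9^(1/0.8) = 237.9^1.25 = 934.3 m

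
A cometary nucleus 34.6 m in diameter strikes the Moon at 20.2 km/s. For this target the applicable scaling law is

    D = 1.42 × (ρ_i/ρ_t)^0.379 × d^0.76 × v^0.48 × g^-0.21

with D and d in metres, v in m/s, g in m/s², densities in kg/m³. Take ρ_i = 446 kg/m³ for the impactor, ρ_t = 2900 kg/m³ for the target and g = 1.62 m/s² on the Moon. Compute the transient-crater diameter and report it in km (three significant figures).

In SI units: v = 20200 m/s.
(ρ_i/ρ_t)^0.379 = (446/2900)^0.379 = 0.4919
d^0.76 = 34.6^0.76 = 14.78
v^0.48 = 20200^0.48 = 116.6
g^-0.21 = 1.62^-0.21 = 0.9037
D = 1.42 × 0.4919 × 14.78 × 116.6 × 0.9037 = 1088 m
   = 1.088 km

D ≈ 1.09 km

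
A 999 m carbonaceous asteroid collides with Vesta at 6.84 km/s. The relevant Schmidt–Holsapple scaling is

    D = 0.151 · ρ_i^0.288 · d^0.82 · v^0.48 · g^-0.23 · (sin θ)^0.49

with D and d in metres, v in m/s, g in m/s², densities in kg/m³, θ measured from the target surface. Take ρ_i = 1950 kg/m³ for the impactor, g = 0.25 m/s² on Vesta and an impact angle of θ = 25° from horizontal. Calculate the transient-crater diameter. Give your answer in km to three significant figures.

D ≈ 24.1 km

In SI units: v = 6840 m/s.
ρ_i^0.288 = 1950^0.288 = 8.862
d^0.82 = 999^0.82 = 288.2
v^0.48 = 6840^0.48 = 69.31
g^-0.23 = 0.25^-0.23 = 1.376
(sin 25°)^0.49 = 0.4226^0.49 = 0.6557
D = 0.151 × 8.862 × 288.2 × 69.31 × 1.376 × 0.6557 = 24117 m
   = 24.12 km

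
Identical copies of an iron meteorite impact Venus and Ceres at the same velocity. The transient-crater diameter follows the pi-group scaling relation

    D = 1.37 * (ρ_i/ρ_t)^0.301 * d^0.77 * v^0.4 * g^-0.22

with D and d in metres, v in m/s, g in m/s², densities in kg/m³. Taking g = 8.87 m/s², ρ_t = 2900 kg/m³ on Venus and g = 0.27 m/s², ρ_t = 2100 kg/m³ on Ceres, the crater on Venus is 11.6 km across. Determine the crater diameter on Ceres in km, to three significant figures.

D ≈ 27.6 km

The impactor-only factors (d, v, ρ_i) cancel in the ratio, leaving D_Ceres/D_Venus = (g_Ceres/g_Venus)^-0.22 · (ρ_t,Venus/ρ_t,Ceres)^0.301.
(0.27/8.87)^-0.22 = 0.03044^-0.22 = 2.156
(2900/2100)^0.301 = 1.381^0.301 = 1.102
Ratio = 2.156 × 1.102 = 2.376
D_Ceres = 2.376 × 11.6 km = 27.6 km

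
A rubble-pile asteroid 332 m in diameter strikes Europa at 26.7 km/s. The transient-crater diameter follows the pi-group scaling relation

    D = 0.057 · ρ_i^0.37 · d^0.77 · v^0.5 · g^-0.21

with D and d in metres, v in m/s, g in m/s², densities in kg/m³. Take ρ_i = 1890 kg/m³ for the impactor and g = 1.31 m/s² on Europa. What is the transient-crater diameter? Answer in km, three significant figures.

In SI units: v = 26700 m/s.
ρ_i^0.37 = 1890^0.37 = 16.30
d^0.77 = 332^0.77 = 87.35
v^0.5 = 26700^0.5 = 163.4
g^-0.21 = 1.31^-0.21 = 0.9449
D = 0.057 × 16.30 × 87.35 × 163.4 × 0.9449 = 12530 m
   = 12.53 km

D ≈ 12.5 km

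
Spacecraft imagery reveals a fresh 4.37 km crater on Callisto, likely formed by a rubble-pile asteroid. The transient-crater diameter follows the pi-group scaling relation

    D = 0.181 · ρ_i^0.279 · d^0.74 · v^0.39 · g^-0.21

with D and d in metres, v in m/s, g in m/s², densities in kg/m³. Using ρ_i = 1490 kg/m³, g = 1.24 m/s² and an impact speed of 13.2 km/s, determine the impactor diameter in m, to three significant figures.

Rearranging for d: d = [D / (0.181 · 1490^0.279 · 13200^0.39 · 1.24^-0.21)]^(1/0.74).
D = 4370 m.
1490^0.279 = 7.679
13200^0.39 = 40.46
1.24^-0.21 = 0.9558
Denominator = 0.181 × 7.679 × 40.46 × 0.9558 = 53.75
D / 53.75 = 4370 / 53.75 = 81.30
d = 81.30^(1/0.74) = 81.30^1.3514 = 381.3 m

d ≈ 381 m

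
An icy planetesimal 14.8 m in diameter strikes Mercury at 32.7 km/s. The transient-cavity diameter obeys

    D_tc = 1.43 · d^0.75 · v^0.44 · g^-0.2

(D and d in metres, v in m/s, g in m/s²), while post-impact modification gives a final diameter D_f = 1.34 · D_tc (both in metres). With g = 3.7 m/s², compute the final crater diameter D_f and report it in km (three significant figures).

D_f ≈ 1.08 km

v = 32700 m/s.
d^0.75 = 14.8^0.75 = 7.546
v^0.44 = 32700^0.44 = 96.92
g^-0.2 = 3.7^-0.2 = 0.7698
D_tc = 1.43 × 7.546 × 96.92 × 0.7698 = 805.1 m
D_f = 1.34 × 805.1 = 1079 m
     = 1.079 km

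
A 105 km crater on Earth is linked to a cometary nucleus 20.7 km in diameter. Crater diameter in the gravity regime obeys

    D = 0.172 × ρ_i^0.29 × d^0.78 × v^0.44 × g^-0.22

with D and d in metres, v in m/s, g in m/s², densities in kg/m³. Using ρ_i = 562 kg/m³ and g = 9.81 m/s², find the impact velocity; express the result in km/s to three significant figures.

v ≈ 15.2 km/s

Rearranging for v: v = [D / (0.172 · 562^0.29 · 20700^0.78 · 9.81^-0.22)]^(1/0.44).
D = 105000 m.
562^0.29 = 6.272
20700^0.78 = 2325
9.81^-0.22 = 0.6051
Denominator = 0.172 × 6.272 × 2325 × 0.6051 = 1518
D / 1518 = 105000 / 1518 = 69.17
v = 69.17^(1/0.44) = 69.17^2.2727 = 15191 m/s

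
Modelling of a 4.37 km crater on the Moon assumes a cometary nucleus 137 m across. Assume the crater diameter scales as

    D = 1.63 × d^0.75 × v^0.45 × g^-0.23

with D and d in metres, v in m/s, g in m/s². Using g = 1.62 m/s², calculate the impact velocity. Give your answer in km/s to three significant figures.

Rearranging for v: v = [D / (1.63 · 137^0.75 · 1.62^-0.23)]^(1/0.45).
D = 4370 m.
137^0.75 = 40.04
1.62^-0.23 = 0.8950
Denominator = 1.63 × 40.04 × 0.8950 = 58.41
D / 58.41 = 4370 / 58.41 = 74.82
v = 74.82^(1/0.45) = 74.82^2.2222 = 14603 m/s

v ≈ 14.6 km/s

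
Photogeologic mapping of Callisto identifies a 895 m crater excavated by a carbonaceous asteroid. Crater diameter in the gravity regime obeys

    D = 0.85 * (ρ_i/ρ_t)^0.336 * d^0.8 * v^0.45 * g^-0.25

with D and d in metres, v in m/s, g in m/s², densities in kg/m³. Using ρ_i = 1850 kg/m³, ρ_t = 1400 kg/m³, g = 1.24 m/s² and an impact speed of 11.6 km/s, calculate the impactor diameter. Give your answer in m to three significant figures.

d ≈ 29.5 m

Rearranging for d: d = [D / (0.85 · (1850/1400)^0.336 · 11600^0.45 · 1.24^-0.25)]^(1/0.8).
(1850/1400)^0.336 = 1.098
11600^0.45 = 67.45
1.24^-0.25 = 0.9476
Denominator = 0.85 × 1.098 × 67.45 × 0.9476 = 59.65
D / 59.65 = 895 / 59.65 = 15.00
d = 15.00^(1/0.8) = 15.00^1.25 = 29.52 m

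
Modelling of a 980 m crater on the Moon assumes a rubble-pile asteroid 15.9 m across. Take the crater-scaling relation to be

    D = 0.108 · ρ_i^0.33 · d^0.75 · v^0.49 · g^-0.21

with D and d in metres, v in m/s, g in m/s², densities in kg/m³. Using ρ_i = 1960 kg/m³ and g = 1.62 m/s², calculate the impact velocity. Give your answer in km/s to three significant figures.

Rearranging for v: v = [D / (0.108 · 1960^0.33 · 15.9^0.75 · 1.62^-0.21)]^(1/0.49).
1960^0.33 = 12.20
15.9^0.75 = 7.962
1.62^-0.21 = 0.9037
Denominator = 0.108 × 12.20 × 7.962 × 0.9037 = 9.480
D / 9.480 = 980 / 9.480 = 103.4
v = 103.4^(1/0.49) = 103.4^2.0408 = 12919 m/s

v ≈ 12.9 km/s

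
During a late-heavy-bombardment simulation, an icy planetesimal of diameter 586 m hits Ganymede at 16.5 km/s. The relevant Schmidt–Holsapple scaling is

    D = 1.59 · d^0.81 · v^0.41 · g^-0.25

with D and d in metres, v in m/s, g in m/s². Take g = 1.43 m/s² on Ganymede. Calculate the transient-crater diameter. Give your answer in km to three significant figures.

In SI units: v = 16500 m/s.
d^0.81 = 586^0.81 = 174.6
v^0.41 = 16500^0.41 = 53.60
g^-0.25 = 1.43^-0.25 = 0.9145
D = 1.59 × 174.6 × 53.60 × 0.9145 = 13608 m
   = 13.61 km

D ≈ 13.6 km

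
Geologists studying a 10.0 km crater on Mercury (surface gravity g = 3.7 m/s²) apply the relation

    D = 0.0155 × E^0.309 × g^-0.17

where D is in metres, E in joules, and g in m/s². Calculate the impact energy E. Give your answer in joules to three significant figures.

E ≈ 1.30 × 10^19 J

Rearranging: E = [D / (0.0155 · g^-0.17)]^(1/0.309).
D = 10000 m.
g^-0.17 = 3.7^-0.17 = 0.8006
D / (0.0155 × 0.8006) = 10000 / (0.01241) = 8.058 × 10^5
E = (8.058 × 10^5)^3.2362 = 1.299 × 10^19 J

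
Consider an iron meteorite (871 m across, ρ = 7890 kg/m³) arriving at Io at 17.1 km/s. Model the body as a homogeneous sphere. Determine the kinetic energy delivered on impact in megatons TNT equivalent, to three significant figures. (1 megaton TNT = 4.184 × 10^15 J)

v = 17100 m/s.
Mass m = (π/6) ρ d³ = (π/6) × 7890 × (871)³ = 2.730 × 10^12 kg
E = ½ m v² = 0.5 × 2.730 × 10^12 × (17100)² = 3.991 × 10^20 J
   = 3.991 × 10^20 / 4.184×10^15 = 95387 Mt

E ≈ 95400 Mt TNT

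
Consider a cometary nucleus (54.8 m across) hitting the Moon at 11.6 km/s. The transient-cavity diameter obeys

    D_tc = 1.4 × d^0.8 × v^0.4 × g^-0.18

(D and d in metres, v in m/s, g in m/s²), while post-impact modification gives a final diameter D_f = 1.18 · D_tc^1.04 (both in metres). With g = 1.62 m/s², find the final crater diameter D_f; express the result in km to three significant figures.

v = 11600 m/s.
d^0.8 = 54.8^0.8 = 24.61
v^0.4 = 11600^0.4 = 42.25
g^-0.18 = 1.62^-0.18 = 0.9168
D_tc = 1.4 × 24.61 × 42.25 × 0.9168 = 1335 m
D_f = 1.18 × (1335)^1.04 = 2101 m
     = 2.101 km

D_f ≈ 2.10 km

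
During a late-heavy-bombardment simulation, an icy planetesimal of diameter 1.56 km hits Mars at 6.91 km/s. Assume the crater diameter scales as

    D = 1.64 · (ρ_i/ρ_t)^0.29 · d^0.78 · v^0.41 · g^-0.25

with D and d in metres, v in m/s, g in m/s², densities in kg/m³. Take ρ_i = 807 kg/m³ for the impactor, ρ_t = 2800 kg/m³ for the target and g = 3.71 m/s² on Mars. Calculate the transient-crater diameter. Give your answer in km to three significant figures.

In SI units: d = 1560 m, v = 6910 m/s.
(ρ_i/ρ_t)^0.29 = (807/2800)^0.29 = 0.6971
d^0.78 = 1560^0.78 = 309.5
v^0.41 = 6910^0.41 = 37.51
g^-0.25 = 3.71^-0.25 = 0.7205
D = 1.64 × 0.6971 × 309.5 × 37.51 × 0.7205 = 9563 m
   = 9.563 km

D ≈ 9.56 km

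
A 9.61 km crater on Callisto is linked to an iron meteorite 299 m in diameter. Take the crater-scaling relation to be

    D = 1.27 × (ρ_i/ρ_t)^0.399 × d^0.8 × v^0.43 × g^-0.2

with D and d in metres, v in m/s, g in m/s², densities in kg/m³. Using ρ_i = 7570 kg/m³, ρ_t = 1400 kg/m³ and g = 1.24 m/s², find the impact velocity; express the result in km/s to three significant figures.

v ≈ 6.00 km/s

Rearranging for v: v = [D / (1.27 · (7570/1400)^0.399 · 299^0.8 · 1.24^-0.2)]^(1/0.43).
D = 9610 m.
(7570/1400)^0.399 = 1.961
299^0.8 = 95.62
1.24^-0.2 = 0.9579
Denominator = 1.27 × 1.961 × 95.62 × 0.9579 = 228.1
D / 228.1 = 9610 / 228.1 = 42.13
v = 42.13^(1/0.43) = 42.13^2.3256 = 6000 m/s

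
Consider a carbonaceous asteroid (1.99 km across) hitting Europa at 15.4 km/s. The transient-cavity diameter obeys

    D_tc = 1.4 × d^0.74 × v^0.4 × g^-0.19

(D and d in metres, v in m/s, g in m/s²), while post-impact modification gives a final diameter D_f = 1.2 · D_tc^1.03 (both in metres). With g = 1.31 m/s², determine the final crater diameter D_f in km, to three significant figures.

D_f ≈ 28.0 km

In SI: d = 1990 m, v = 15400 m/s.
d^0.74 = 1990^0.74 = 276.2
v^0.4 = 15400^0.4 = 47.32
g^-0.19 = 1.31^-0.19 = 0.9500
D_tc = 1.4 × 276.2 × 47.32 × 0.9500 = 17380 m
D_f = 1.2 × (17380)^1.03 = 27953 m
     = 27.95 km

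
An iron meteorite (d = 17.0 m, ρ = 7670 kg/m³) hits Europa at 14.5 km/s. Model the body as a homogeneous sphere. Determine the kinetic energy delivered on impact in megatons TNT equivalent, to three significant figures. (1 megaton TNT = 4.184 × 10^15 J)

v = 14500 m/s.
Mass m = (π/6) ρ d³ = (π/6) × 7670 × (17)³ = 1.973 × 10^7 kg
E = ½ m v² = 0.5 × 1.973 × 10^7 × (14500)² = 2.074 × 10^15 J
   = 2.074 × 10^15 / 4.184×10^15 = 0.4957 Mt

E ≈ 0.496 Mt TNT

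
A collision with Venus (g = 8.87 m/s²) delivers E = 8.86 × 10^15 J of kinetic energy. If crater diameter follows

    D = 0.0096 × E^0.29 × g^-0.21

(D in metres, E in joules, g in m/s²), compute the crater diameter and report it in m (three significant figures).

E^0.29 = (8.86 × 10^15)^0.29 = 4.215 × 10^4
g^-0.21 = 8.87^-0.21 = 0.6323
D = 0.0096 × 4.215 × 10^4 × 0.6323 = 255.9 m

D ≈ 256 m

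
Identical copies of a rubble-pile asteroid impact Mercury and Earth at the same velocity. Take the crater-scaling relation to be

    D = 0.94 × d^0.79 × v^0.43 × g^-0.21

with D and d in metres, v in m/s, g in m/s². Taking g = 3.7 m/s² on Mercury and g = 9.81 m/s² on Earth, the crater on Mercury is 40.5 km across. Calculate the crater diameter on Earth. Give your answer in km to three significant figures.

D ≈ 33.0 km

All impactor-dependent factors cancel in the ratio, leaving D_Earth/D_Mercury = (g_Earth/g_Mercury)^-0.21.
(9.81/3.7)^-0.21 = 2.651^-0.21 = 0.8149
D_Earth = 0.8149 × 40.5 km = 33.0 km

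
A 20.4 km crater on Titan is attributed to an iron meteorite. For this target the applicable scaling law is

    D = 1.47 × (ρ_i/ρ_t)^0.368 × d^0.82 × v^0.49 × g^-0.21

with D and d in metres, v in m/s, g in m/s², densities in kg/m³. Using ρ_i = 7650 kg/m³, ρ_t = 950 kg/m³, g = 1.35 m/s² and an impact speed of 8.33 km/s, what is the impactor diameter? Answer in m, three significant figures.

d ≈ 217 m

Rearranging for d: d = [D / (1.47 · (7650/950)^0.368 · 8330^0.49 · 1.35^-0.21)]^(1/0.82).
D = 20400 m.
(7650/950)^0.368 = 2.155
8330^0.49 = 83.39
1.35^-0.21 = 0.9389
Denominator = 1.47 × 2.155 × 83.39 × 0.9389 = 248.0
D / 248.0 = 20400 / 248.0 = 82.26
d = 82.26^(1/0.82) = 82.26^1.2195 = 216.6 m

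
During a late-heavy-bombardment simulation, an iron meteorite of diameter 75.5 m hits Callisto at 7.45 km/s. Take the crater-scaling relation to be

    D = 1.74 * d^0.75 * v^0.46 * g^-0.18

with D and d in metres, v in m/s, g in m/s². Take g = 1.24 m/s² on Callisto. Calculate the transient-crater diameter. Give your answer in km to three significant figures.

D ≈ 2.59 km

In SI units: v = 7450 m/s.
d^0.75 = 75.5^0.75 = 25.61
v^0.46 = 7450^0.46 = 60.42
g^-0.18 = 1.24^-0.18 = 0.9620
D = 1.74 × 25.61 × 60.42 × 0.9620 = 2590 m
   = 2.590 km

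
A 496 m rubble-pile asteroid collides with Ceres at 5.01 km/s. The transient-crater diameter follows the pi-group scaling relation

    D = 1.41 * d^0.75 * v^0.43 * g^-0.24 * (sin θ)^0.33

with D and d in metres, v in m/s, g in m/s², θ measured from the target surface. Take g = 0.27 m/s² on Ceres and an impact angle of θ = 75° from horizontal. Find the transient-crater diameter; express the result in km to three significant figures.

In SI units: v = 5010 m/s.
d^0.75 = 496^0.75 = 105.1
v^0.43 = 5010^0.43 = 38.99
g^-0.24 = 0.27^-0.24 = 1.369
(sin 75°)^0.33 = 0.9659^0.33 = 0.9886
D = 1.41 × 105.1 × 38.99 × 1.369 × 0.9886 = 7820 m
   = 7.820 km

D ≈ 7.82 km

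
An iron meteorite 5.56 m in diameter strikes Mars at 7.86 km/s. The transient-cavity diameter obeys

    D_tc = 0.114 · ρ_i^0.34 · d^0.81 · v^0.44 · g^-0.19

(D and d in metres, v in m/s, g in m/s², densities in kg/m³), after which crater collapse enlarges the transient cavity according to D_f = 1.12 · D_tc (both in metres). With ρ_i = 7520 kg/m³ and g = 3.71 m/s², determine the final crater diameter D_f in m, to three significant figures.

v = 7860 m/s.
ρ_i^0.34 = 7520^0.34 = 20.79
d^0.81 = 5.56^0.81 = 4.013
v^0.44 = 7860^0.44 = 51.76
g^-0.19 = 3.71^-0.19 = 0.7795
D_tc = 0.114 × 20.79 × 4.013 × 51.76 × 0.7795 = 383.7 m
D_f = 1.12 × 383.7 = 429.7 m

D_f ≈ 430 m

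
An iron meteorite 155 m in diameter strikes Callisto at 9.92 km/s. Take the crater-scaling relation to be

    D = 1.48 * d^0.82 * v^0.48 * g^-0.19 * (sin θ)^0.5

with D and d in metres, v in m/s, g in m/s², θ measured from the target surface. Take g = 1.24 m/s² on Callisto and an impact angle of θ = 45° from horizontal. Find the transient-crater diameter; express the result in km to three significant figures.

In SI units: v = 9920 m/s.
d^0.82 = 155^0.82 = 62.53
v^0.48 = 9920^0.48 = 82.86
g^-0.19 = 1.24^-0.19 = 0.9600
(sin 45°)^0.5 = 0.7071^0.5 = 0.8409
D = 1.48 × 62.53 × 82.86 × 0.9600 × 0.8409 = 6190 m
   = 6.190 km

D ≈ 6.19 km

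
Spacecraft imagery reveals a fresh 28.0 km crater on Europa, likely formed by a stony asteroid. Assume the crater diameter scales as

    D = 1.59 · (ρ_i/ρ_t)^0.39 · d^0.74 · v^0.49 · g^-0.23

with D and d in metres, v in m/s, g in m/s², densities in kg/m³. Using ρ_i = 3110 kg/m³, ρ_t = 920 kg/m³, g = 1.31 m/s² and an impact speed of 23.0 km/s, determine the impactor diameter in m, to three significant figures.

d ≈ 405 m

Rearranging for d: d = [D / (1.59 · (3110/920)^0.39 · 23000^0.49 · 1.31^-0.23)]^(1/0.74).
D = 28000 m.
(3110/920)^0.39 = 1.608
23000^0.49 = 137.2
1.31^-0.23 = 0.9398
Denominator = 1.59 × 1.608 × 137.2 × 0.9398 = 329.7
D / 329.7 = 28000 / 329.7 = 84.93
d = 84.93^(1/0.74) = 84.93^1.3514 = 404.5 m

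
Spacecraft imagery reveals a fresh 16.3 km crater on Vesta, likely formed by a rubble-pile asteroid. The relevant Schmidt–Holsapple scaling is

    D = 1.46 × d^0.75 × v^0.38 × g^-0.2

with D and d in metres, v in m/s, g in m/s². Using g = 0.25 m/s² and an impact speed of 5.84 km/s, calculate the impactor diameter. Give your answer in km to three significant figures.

Rearranging for d: d = [D / (1.46 · 5840^0.38 · 0.25^-0.2)]^(1/0.75).
D = 16300 m.
5840^0.38 = 26.99
0.25^-0.2 = 1.320
Denominator = 1.46 × 26.99 × 1.320 = 52.02
D / 52.02 = 16300 / 52.02 = 313.3
d = 313.3^(1/0.75) = 313.3^1.3333 = 2127 m

d ≈ 2.13 km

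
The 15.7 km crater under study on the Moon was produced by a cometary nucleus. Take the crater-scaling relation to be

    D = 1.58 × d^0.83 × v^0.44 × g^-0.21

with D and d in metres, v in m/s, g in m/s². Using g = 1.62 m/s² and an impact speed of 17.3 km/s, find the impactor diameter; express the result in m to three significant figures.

Rearranging for d: d = [D / (1.58 · 17300^0.44 · 1.62^-0.21)]^(1/0.83).
D = 15700 m.
17300^0.44 = 73.24
1.62^-0.21 = 0.9037
Denominator = 1.58 × 73.24 × 0.9037 = 104.6
D / 104.6 = 15700 / 104.6 = 150.1
d = 150.1^(1/0.83) = 150.1^1.2048 = 418.9 m

d ≈ 419 m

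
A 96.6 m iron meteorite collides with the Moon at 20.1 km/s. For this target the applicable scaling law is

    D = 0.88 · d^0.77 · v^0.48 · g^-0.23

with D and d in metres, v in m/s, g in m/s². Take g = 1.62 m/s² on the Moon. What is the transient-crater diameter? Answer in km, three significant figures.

In SI units: v = 20100 m/s.
d^0.77 = 96.6^0.77 = 33.76
v^0.48 = 20100^0.48 = 116.3
g^-0.23 = 1.62^-0.23 = 0.8950
D = 0.88 × 33.76 × 116.3 × 0.8950 = 3092 m
   = 3.092 km

D ≈ 3.09 km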